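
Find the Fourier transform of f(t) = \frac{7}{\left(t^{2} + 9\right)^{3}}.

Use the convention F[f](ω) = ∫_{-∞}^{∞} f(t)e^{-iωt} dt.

F(ω) = \frac{7 \pi \left(3 \omega^{2} + 3 \left|{\omega}\right| + 1\right) e^{- 3 \left|{\omega}\right|}}{648}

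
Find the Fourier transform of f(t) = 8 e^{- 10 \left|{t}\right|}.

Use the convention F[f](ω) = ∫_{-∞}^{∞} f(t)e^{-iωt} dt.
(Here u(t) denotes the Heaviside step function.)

F(ω) = \frac{160}{\omega^{2} + 100}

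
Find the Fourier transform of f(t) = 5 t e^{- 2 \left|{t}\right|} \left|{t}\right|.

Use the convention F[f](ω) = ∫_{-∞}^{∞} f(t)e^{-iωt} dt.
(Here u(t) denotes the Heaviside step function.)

F(ω) = \frac{20 i \omega \left(\omega^{2} - 12\right)}{\left(\omega^{2} + 4\right)^{3}}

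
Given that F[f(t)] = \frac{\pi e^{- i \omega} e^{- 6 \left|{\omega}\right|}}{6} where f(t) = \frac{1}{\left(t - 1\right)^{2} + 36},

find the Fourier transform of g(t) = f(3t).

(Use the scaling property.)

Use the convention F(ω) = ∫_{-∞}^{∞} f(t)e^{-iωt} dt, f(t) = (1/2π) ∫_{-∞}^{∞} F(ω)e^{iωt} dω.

F[g](ω) = \frac{\pi e^{- \frac{i \omega}{3} - 2 \left|{\omega}\right|}}{18}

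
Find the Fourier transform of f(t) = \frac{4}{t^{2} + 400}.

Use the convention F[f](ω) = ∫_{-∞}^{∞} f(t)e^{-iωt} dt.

F(ω) = \frac{\pi e^{- 20 \left|{\omega}\right|}}{5}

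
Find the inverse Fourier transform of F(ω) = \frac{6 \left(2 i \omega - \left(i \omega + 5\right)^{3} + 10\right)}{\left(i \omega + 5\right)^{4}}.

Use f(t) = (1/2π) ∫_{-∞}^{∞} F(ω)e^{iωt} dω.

f(t) = 6 \left(t^{2} - 1\right) e^{- 5 t} u\left(t\right)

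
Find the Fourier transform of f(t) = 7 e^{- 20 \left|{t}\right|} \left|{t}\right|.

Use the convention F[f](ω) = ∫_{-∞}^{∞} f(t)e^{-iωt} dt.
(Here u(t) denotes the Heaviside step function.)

F(ω) = \frac{14 \left(400 - \omega^{2}\right)}{\left(\omega^{2} + 400\right)^{2}}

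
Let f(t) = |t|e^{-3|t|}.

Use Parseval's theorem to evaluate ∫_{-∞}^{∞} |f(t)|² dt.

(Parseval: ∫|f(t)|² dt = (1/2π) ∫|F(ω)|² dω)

∫|f(t)|² dt = \frac{1}{54}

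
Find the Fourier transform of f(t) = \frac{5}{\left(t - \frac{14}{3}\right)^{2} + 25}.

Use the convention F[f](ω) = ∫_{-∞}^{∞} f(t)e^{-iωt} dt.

F(ω) = \pi e^{- \frac{14 i \omega}{3} - 5 \left|{\omega}\right|}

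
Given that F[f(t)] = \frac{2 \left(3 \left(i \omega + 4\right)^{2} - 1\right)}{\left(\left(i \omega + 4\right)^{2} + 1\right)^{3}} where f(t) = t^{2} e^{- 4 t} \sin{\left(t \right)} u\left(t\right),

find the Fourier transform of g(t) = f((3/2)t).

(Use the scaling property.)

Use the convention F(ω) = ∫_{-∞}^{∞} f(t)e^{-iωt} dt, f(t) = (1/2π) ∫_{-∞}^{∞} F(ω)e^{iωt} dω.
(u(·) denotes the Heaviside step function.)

F[g](ω) = \frac{324 \left(4 \left(i \omega + 6\right)^{2} - 3\right)}{\left(4 \left(i \omega + 6\right)^{2} + 9\right)^{3}}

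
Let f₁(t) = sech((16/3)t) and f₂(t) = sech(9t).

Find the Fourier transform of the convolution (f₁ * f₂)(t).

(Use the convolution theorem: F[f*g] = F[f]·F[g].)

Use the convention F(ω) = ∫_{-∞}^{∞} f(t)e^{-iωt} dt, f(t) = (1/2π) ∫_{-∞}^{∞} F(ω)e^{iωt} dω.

F[f₁*f₂](ω) = \frac{\pi^{2}}{48 \cosh{\left(\frac{\pi \omega}{18} \right)} \cosh{\left(\frac{3 \pi \omega}{32} \right)}}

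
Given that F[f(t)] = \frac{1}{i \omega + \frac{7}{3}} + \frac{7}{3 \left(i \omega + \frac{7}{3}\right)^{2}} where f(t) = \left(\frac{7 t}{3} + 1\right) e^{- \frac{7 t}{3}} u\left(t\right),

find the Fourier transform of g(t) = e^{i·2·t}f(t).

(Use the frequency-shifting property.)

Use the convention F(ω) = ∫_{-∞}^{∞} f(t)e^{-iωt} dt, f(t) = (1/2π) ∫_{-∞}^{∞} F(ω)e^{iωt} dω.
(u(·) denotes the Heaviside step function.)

F[g](ω) = \frac{- 9 i \omega - 42 + 18 i}{9 \omega^{2} + \omega \left(-36 - 42 i\right) - 13 + 84 i}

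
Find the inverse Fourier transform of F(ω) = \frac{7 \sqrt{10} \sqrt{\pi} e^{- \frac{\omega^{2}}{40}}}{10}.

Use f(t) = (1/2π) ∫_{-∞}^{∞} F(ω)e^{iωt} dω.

f(t) = 7 e^{- 10 t^{2}}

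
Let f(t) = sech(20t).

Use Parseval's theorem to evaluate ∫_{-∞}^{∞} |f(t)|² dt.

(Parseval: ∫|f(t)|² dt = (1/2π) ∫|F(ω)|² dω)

∫|f(t)|² dt = \frac{1}{10}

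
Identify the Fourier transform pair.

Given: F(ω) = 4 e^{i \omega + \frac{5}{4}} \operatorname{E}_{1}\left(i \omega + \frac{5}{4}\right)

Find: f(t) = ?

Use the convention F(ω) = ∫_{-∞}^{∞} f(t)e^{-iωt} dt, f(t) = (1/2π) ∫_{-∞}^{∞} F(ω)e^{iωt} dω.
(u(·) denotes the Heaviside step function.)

f(t) = \frac{4 e^{- \frac{5 t}{4}} u\left(t\right)}{t + 1}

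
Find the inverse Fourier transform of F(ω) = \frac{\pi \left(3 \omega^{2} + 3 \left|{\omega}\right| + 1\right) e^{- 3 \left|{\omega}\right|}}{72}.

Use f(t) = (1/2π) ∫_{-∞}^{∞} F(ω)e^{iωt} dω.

f(t) = \frac{9}{\left(t^{2} + 9\right)^{3}}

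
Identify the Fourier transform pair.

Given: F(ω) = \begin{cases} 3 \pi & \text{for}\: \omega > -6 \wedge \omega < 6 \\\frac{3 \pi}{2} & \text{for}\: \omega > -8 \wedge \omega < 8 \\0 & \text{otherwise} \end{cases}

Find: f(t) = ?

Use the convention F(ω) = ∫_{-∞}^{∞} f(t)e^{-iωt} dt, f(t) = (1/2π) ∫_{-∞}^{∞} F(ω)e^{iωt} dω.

f(t) = \frac{3 \sin{\left(7 t \right)} \cos{\left(t \right)}}{t}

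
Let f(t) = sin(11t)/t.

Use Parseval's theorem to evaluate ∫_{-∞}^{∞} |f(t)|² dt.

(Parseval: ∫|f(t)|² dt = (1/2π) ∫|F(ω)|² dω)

∫|f(t)|² dt = 11 \pi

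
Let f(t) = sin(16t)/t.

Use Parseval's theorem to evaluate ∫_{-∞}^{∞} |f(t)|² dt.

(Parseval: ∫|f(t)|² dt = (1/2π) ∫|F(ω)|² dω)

∫|f(t)|² dt = 16 \pi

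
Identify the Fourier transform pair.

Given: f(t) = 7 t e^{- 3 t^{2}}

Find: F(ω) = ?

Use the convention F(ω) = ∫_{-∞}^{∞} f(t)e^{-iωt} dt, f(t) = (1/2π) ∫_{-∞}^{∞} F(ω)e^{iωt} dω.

F(ω) = - \frac{7 \sqrt{3} i \sqrt{\pi} \omega e^{- \frac{\omega^{2}}{12}}}{18}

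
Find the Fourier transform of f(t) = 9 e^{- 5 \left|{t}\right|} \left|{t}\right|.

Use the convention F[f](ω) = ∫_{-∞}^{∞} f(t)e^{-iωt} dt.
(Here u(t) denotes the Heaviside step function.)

F(ω) = \frac{18 \left(25 - \omega^{2}\right)}{\left(\omega^{2} + 25\right)^{2}}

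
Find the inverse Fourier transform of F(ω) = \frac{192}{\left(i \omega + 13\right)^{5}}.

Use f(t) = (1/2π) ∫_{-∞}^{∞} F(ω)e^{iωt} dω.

f(t) = 8 t^{4} e^{- 13 t} u\left(t\right)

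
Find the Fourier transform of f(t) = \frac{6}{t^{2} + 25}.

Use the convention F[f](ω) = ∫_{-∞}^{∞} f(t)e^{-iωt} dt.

F(ω) = \frac{6 \pi e^{- 5 \left|{\omega}\right|}}{5}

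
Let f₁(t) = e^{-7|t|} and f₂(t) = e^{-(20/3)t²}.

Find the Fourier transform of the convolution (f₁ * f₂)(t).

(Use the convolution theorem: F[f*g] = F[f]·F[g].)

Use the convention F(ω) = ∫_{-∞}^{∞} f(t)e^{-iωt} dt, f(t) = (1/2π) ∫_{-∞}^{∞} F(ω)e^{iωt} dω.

F[f₁*f₂](ω) = \frac{7 \sqrt{15} \sqrt{\pi} e^{- \frac{3 \omega^{2}}{80}}}{5 \left(\omega^{2} + 49\right)}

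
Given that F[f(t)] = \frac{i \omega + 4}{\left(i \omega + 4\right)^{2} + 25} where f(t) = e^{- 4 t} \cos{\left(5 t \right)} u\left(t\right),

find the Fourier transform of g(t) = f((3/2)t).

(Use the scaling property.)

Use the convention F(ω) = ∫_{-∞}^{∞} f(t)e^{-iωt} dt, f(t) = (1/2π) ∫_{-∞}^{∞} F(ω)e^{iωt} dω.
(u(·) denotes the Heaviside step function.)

F[g](ω) = \frac{4 \left(i \omega + 6\right)}{4 \left(i \omega + 6\right)^{2} + 225}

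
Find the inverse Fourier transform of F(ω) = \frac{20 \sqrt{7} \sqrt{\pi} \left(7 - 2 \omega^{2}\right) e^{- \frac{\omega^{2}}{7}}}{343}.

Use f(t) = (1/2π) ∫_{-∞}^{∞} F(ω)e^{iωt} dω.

f(t) = 5 t^{2} e^{- \frac{7 t^{2}}{4}}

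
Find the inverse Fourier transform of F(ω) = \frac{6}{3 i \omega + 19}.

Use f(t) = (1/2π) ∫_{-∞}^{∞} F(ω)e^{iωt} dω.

f(t) = 2 e^{- \frac{19 t}{3}} u\left(t\right)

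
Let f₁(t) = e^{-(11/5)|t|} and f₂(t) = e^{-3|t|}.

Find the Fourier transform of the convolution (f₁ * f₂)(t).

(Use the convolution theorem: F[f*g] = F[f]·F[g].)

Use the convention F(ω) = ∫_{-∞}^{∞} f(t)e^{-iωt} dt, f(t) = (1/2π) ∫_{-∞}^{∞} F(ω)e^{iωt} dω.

F[f₁*f₂](ω) = \frac{660}{\left(\omega^{2} + 9\right) \left(25 \omega^{2} + 121\right)}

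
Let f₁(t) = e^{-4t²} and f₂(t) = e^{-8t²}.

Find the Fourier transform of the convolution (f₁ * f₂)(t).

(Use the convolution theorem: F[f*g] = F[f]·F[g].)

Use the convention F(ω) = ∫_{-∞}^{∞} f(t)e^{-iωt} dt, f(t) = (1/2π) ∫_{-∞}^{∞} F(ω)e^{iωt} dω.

F[f₁*f₂](ω) = \frac{\sqrt{2} \pi e^{- \frac{3 \omega^{2}}{32}}}{8}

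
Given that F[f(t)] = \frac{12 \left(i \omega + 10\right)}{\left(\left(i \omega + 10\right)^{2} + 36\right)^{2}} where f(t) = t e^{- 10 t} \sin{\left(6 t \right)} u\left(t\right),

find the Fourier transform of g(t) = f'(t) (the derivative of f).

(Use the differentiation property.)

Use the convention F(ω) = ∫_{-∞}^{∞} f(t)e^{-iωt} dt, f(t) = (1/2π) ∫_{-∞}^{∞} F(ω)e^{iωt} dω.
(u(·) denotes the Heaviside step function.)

F[g](ω) = \frac{12 i \omega \left(i \omega + 10\right)}{\left(\left(i \omega + 10\right)^{2} + 36\right)^{2}}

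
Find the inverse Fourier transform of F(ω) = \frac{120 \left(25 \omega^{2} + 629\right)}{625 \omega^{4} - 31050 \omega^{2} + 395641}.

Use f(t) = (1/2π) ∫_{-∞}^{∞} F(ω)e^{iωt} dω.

f(t) = 6 e^{- \frac{2 \left|{t}\right|}{5}} \cos{\left(5 \left|{t}\right| \right)}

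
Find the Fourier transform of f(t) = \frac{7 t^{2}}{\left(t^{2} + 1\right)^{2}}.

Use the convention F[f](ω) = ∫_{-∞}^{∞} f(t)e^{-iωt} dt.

F(ω) = \frac{7 \pi \left(1 - \left|{\omega}\right|\right) e^{- \left|{\omega}\right|}}{2}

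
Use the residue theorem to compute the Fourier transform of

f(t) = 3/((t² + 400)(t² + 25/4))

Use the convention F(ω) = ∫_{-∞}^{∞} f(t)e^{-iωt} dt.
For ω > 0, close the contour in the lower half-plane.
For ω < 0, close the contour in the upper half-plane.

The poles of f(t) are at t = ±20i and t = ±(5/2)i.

Let g(z) = f(z)e^{-iωz}; for large |z| the factor e^{-iωz} decays in the lower half-plane when ω > 0 and in the upper half-plane when ω < 0.

Case ω > 0 (lower half-plane, clockwise contour ⇒ F(ω) = -2πi·ΣRes):
  Res_{z = - 20 i} g(z) = - \frac{i e^{- 20 \omega}}{5250}
  Res_{z = - \frac{5 i}{2}} g(z) = \frac{4 i e^{- \frac{5 \omega}{2}}}{2625}
  F(ω) = -2πi·ΣRes = - \frac{\pi e^{- 20 \omega}}{2625} + \frac{8 \pi e^{- \frac{5 \omega}{2}}}{2625}

Case ω < 0 (upper half-plane, counterclockwise contour ⇒ F(ω) = +2πi·ΣRes):
  Res_{z = 20 i} g(z) = \frac{i e^{20 \omega}}{5250}
  Res_{z = \frac{5 i}{2}} g(z) = - \frac{4 i e^{\frac{5 \omega}{2}}}{2625}
  F(ω) = 2πi·ΣRes = \frac{\pi \left(8 e^{\frac{5 \omega}{2}} - e^{20 \omega}\right)}{2625}

Both cases combine into a single formula in |ω|:

F(ω) = - \frac{\pi e^{- 20 \left|{\omega}\right|}}{2625} + \frac{8 \pi e^{- \frac{5 \left|{\omega}\right|}{2}}}{2625}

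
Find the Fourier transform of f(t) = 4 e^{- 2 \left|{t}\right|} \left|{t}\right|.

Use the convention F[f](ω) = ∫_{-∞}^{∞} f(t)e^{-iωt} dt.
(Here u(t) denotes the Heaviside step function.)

F(ω) = \frac{8 \left(4 - \omega^{2}\right)}{\left(\omega^{2} + 4\right)^{2}}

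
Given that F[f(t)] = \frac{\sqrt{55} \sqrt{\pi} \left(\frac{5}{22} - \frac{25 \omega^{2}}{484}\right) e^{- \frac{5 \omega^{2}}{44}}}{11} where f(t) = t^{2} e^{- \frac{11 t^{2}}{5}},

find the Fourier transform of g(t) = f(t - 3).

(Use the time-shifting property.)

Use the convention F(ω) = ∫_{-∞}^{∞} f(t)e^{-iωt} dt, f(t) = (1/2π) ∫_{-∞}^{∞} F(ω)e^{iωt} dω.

F[g](ω) = \frac{5 \sqrt{55} \sqrt{\pi} \left(22 - 5 \omega^{2}\right) e^{- \frac{\omega \left(5 \omega + 132 i\right)}{44}}}{5324}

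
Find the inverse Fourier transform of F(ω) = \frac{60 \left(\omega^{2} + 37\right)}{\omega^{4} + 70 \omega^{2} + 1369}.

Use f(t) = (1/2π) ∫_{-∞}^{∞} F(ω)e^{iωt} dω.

f(t) = 5 e^{- 6 \left|{t}\right|} \cos{\left(\left|{t}\right| \right)}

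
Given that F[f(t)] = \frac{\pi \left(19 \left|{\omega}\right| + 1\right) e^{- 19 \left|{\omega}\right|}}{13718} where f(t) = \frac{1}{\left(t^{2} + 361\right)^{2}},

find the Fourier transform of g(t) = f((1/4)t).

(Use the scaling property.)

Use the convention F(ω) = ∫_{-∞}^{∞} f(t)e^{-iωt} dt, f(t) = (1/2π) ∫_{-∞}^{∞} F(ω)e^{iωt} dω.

F[g](ω) = \frac{2 \pi \left(76 \left|{\omega}\right| + 1\right) e^{- 76 \left|{\omega}\right|}}{6859}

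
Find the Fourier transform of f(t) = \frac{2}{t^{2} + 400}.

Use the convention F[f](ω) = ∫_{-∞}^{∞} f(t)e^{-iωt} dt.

F(ω) = \frac{\pi e^{- 20 \left|{\omega}\right|}}{10}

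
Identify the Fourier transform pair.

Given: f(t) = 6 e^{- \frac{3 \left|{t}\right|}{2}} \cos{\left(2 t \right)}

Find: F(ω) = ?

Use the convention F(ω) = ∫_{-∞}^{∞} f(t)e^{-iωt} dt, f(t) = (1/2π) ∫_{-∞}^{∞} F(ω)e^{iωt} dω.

F(ω) = \frac{72 \left(4 \omega^{2} + 25\right)}{16 \omega^{4} - 56 \omega^{2} + 625}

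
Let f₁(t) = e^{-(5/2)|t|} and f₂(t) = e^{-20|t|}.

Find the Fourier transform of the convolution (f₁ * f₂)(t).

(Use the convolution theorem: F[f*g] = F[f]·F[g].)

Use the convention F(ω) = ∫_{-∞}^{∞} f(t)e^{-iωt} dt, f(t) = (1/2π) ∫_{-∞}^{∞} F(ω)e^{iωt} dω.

F[f₁*f₂](ω) = \frac{800}{\left(\omega^{2} + 400\right) \left(4 \omega^{2} + 25\right)}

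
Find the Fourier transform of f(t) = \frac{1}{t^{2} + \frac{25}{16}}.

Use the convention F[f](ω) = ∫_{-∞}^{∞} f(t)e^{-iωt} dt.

F(ω) = \frac{4 \pi e^{- \frac{5 \left|{\omega}\right|}{4}}}{5}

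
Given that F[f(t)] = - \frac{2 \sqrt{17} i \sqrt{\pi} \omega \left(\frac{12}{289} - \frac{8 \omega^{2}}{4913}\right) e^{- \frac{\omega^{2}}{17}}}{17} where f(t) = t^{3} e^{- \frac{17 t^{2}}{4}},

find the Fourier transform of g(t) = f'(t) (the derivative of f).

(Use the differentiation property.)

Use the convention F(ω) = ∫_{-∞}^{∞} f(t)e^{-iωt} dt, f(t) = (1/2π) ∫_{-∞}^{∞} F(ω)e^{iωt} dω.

F[g](ω) = \frac{8 \sqrt{17} \sqrt{\pi} \omega^{2} \left(51 - 2 \omega^{2}\right) e^{- \frac{\omega^{2}}{17}}}{83521}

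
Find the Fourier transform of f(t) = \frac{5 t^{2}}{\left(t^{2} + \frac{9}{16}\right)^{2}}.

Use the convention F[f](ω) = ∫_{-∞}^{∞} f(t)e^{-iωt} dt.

F(ω) = \frac{5 \pi \left(4 - 3 \left|{\omega}\right|\right) e^{- \frac{3 \left|{\omega}\right|}{4}}}{6}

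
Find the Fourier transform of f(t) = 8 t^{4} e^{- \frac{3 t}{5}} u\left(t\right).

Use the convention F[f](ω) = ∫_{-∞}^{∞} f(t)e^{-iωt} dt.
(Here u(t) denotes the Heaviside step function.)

F(ω) = \frac{600000}{\left(5 i \omega + 3\right)^{5}}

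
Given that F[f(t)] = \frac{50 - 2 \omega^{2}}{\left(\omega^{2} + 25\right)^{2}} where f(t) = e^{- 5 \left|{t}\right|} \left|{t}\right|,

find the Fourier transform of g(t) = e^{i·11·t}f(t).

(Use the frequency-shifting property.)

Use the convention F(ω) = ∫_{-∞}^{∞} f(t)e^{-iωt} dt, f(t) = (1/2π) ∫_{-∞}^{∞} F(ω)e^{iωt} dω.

F[g](ω) = \frac{2 \left(25 - \left(\omega - 11\right)^{2}\right)}{\left(\left(\omega - 11\right)^{2} + 25\right)^{2}}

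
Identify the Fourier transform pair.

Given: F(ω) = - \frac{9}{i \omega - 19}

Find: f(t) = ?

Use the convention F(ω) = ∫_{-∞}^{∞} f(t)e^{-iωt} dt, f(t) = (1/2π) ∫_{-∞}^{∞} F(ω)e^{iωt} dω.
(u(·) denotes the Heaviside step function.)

f(t) = 9 e^{19 t} u\left(- t\right)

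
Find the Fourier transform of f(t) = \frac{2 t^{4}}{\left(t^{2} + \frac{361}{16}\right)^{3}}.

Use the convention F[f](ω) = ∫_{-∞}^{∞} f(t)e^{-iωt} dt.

F(ω) = \frac{\pi \left(361 \omega^{2} - 380 \left|{\omega}\right| + 48\right) e^{- \frac{19 \left|{\omega}\right|}{4}}}{304}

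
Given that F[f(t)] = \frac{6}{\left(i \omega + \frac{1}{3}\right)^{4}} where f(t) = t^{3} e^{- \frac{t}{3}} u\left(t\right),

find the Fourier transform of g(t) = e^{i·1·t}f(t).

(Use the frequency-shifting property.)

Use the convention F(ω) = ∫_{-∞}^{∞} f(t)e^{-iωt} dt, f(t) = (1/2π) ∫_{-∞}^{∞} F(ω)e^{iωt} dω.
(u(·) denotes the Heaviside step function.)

F[g](ω) = \frac{486}{\left(3 i \left(\omega - 1\right) + 1\right)^{4}}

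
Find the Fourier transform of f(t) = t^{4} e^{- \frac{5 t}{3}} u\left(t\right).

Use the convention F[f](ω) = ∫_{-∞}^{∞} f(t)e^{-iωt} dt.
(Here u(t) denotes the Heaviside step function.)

F(ω) = \frac{5832}{\left(3 i \omega + 5\right)^{5}}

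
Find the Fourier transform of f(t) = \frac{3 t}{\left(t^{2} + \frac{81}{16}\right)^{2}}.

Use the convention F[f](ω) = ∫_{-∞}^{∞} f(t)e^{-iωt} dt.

F(ω) = - \frac{2 i \pi \omega e^{- \frac{9 \left|{\omega}\right|}{4}}}{3}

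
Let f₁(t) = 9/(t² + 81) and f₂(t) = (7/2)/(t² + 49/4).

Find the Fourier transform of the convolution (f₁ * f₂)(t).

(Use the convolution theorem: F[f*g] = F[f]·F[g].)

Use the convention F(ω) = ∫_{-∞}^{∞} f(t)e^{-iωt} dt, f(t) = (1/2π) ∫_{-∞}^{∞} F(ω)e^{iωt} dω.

F[f₁*f₂](ω) = \pi^{2} e^{- \frac{25 \left|{\omega}\right|}{2}}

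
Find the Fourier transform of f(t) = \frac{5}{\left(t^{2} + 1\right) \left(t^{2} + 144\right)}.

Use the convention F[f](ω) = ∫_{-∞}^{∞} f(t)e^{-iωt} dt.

F(ω) = \frac{5 \pi \left(12 e^{11 \left|{\omega}\right|} - 1\right) e^{- 12 \left|{\omega}\right|}}{1716}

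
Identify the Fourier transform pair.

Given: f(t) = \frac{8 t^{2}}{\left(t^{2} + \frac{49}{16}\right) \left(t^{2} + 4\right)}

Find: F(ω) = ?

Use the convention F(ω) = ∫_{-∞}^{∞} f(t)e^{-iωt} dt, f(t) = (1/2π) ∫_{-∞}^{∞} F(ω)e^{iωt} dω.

F(ω) = \frac{256 \pi e^{- 2 \left|{\omega}\right|}}{15} - \frac{224 \pi e^{- \frac{7 \left|{\omega}\right|}{4}}}{15}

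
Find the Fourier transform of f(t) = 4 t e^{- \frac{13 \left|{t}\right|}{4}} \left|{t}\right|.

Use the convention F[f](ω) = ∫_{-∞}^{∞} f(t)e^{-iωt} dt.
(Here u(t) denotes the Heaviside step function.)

F(ω) = \frac{4096 i \omega \left(16 \omega^{2} - 507\right)}{\left(16 \omega^{2} + 169\right)^{3}}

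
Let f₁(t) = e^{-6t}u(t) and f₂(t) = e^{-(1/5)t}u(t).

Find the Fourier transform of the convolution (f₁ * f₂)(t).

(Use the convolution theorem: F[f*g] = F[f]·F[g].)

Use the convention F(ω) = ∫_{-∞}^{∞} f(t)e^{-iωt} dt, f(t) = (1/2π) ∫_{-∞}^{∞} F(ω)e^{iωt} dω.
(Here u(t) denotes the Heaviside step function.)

F[f₁*f₂](ω) = \frac{5}{\left(i \omega + 6\right) \left(5 i \omega + 1\right)}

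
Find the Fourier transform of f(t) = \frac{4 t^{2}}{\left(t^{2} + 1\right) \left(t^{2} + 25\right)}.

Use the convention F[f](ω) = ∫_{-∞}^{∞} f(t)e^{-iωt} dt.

F(ω) = \frac{\pi \left(5 - e^{4 \left|{\omega}\right|}\right) e^{- 5 \left|{\omega}\right|}}{6}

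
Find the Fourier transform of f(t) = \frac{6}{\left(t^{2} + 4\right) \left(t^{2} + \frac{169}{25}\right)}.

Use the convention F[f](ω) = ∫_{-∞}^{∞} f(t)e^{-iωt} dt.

F(ω) = \frac{25 \pi e^{- 2 \left|{\omega}\right|}}{23} - \frac{250 \pi e^{- \frac{13 \left|{\omega}\right|}{5}}}{299}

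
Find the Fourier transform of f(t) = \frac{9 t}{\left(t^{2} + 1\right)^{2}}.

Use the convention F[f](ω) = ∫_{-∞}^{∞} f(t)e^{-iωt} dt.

F(ω) = - \frac{9 i \pi \omega e^{- \left|{\omega}\right|}}{2}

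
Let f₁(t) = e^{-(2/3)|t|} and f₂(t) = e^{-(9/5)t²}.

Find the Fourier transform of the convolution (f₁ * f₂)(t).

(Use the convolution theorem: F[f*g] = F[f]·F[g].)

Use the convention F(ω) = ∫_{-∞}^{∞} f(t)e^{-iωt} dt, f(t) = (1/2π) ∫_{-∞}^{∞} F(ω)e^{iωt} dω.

F[f₁*f₂](ω) = \frac{4 \sqrt{5} \sqrt{\pi} e^{- \frac{5 \omega^{2}}{36}}}{9 \omega^{2} + 4}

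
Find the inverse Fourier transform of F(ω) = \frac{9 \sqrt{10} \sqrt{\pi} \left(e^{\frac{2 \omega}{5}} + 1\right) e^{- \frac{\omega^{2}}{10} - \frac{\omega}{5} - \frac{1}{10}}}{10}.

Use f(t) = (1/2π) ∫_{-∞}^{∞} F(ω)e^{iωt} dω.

f(t) = 9 e^{- \frac{5 t^{2}}{2}} \cos{\left(t \right)}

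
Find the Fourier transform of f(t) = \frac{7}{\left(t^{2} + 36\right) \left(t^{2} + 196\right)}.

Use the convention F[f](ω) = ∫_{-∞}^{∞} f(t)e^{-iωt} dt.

F(ω) = \frac{\pi \left(7 e^{8 \left|{\omega}\right|} - 3\right) e^{- 14 \left|{\omega}\right|}}{960}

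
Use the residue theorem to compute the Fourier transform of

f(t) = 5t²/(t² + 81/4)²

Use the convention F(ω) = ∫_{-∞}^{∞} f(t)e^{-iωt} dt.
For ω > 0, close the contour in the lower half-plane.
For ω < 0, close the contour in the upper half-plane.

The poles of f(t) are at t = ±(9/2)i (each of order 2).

Let g(z) = f(z)e^{-iωz}; for large |z| the factor e^{-iωz} decays in the lower half-plane when ω > 0 and in the upper half-plane when ω < 0.

Case ω > 0 (lower half-plane, clockwise contour ⇒ F(ω) = -2πi·ΣRes):
  Res_{z = - \frac{9 i}{2}} g(z) = \frac{5 i \left(2 - 9 \omega\right) e^{- \frac{9 \omega}{2}}}{36} (pole of order 2)
  F(ω) = -2πi·ΣRes = \frac{5 \pi \left(2 - 9 \omega\right) e^{- \frac{9 \omega}{2}}}{18}

Case ω < 0 (upper half-plane, counterclockwise contour ⇒ F(ω) = +2πi·ΣRes):
  Res_{z = \frac{9 i}{2}} g(z) = \frac{5 i \left(- 9 \omega - 2\right) e^{\frac{9 \omega}{2}}}{36} (pole of order 2)
  F(ω) = 2πi·ΣRes = \frac{5 \pi \left(9 \omega + 2\right) e^{\frac{9 \omega}{2}}}{18}

Both cases combine into a single formula in |ω|:

F(ω) = \frac{5 \pi \left(2 - 9 \left|{\omega}\right|\right) e^{- \frac{9 \left|{\omega}\right|}{2}}}{18}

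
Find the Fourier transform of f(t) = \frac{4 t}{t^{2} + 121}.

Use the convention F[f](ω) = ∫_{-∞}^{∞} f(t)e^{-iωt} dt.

F(ω) = - 4 i \pi e^{- 11 \left|{\omega}\right|} \operatorname{sign}{\left(\omega \right)}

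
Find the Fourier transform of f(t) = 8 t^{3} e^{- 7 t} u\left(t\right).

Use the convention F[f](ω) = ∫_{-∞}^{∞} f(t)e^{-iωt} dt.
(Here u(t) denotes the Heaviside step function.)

F(ω) = \frac{48}{\left(i \omega + 7\right)^{4}}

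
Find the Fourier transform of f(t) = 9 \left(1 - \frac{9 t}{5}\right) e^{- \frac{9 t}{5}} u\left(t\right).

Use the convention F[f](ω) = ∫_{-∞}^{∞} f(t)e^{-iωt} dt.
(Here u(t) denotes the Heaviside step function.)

F(ω) = \frac{225 i \omega}{- 25 \omega^{2} + 90 i \omega + 81}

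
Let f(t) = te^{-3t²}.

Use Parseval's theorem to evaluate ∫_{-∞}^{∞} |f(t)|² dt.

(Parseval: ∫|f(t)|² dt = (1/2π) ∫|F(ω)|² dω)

∫|f(t)|² dt = \frac{\sqrt{6} \sqrt{\pi}}{72}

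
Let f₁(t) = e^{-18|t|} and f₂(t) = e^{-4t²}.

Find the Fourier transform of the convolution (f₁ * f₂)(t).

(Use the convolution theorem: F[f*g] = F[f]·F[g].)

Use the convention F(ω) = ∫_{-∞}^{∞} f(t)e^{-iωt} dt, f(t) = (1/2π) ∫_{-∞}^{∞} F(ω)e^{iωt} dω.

F[f₁*f₂](ω) = \frac{18 \sqrt{\pi} e^{- \frac{\omega^{2}}{16}}}{\omega^{2} + 324}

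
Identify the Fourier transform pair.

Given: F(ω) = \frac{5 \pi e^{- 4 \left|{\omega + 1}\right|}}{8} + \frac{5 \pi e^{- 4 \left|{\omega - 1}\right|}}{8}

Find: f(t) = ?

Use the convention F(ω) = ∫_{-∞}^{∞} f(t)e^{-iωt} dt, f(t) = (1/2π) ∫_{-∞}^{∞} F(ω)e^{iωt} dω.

f(t) = \frac{5 \cos{\left(t \right)}}{t^{2} + 16}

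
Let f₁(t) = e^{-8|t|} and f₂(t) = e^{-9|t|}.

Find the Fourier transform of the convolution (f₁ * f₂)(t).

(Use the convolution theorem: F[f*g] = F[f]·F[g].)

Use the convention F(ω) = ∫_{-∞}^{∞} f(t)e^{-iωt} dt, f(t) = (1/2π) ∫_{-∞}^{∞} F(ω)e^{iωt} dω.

F[f₁*f₂](ω) = \frac{288}{\left(\omega^{2} + 64\right) \left(\omega^{2} + 81\right)}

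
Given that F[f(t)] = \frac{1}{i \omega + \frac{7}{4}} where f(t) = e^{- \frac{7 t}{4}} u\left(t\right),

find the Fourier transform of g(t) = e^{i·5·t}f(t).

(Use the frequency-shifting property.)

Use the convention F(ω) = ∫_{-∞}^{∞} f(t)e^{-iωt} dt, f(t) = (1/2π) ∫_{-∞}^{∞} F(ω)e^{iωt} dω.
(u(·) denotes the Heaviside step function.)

F[g](ω) = \frac{4}{4 i \left(\omega - 5\right) + 7}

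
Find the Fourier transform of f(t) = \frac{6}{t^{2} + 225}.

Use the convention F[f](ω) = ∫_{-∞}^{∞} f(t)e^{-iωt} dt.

F(ω) = \frac{2 \pi e^{- 15 \left|{\omega}\right|}}{5}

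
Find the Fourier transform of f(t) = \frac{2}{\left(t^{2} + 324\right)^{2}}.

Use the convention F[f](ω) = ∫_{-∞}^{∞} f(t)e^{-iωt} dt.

F(ω) = \frac{\pi \left(18 \left|{\omega}\right| + 1\right) e^{- 18 \left|{\omega}\right|}}{5832}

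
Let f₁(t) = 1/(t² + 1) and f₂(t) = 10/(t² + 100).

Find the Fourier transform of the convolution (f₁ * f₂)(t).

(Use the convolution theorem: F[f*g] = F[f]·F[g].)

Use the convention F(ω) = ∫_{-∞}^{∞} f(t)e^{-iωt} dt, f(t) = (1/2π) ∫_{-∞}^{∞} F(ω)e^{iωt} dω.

F[f₁*f₂](ω) = \pi^{2} e^{- 11 \left|{\omega}\right|}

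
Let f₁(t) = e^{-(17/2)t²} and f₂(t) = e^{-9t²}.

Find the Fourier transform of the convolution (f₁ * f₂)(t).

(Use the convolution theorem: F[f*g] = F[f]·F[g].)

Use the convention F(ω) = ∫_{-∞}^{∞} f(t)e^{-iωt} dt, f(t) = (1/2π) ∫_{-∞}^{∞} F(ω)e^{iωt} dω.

F[f₁*f₂](ω) = \frac{\sqrt{34} \pi e^{- \frac{35 \omega^{2}}{612}}}{51}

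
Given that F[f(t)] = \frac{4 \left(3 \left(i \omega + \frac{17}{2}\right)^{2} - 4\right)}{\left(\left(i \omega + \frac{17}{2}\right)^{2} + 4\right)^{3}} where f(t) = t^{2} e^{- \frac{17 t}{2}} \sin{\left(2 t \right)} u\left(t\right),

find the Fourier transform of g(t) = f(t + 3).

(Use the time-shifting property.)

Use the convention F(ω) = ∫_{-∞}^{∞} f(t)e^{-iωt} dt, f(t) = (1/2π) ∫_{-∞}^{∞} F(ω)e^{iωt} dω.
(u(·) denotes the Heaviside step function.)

F[g](ω) = \frac{\left(192 \left(2 i \omega + 17\right)^{2} - 1024\right) e^{3 i \omega}}{\left(\left(2 i \omega + 17\right)^{2} + 16\right)^{3}}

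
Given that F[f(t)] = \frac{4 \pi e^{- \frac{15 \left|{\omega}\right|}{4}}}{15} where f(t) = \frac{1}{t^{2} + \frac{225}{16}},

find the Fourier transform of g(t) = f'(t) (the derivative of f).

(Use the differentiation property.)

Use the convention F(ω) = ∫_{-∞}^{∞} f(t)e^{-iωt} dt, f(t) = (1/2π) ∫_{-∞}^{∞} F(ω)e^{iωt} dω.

F[g](ω) = \frac{4 i \pi \omega e^{- \frac{15 \left|{\omega}\right|}{4}}}{15}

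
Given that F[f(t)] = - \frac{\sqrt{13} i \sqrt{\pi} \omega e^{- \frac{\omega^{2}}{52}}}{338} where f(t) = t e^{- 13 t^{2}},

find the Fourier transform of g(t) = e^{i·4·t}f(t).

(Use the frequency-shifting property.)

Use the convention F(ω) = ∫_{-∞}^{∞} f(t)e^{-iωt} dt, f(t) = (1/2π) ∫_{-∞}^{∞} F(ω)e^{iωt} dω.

F[g](ω) = \frac{\sqrt{13} i \sqrt{\pi} \left(4 - \omega\right) e^{- \frac{\left(\omega - 4\right)^{2}}{52}}}{338}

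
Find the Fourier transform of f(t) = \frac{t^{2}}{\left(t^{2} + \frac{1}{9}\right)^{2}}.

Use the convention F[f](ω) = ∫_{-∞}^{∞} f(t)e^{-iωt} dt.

F(ω) = \frac{\pi \left(3 - \left|{\omega}\right|\right) e^{- \frac{\left|{\omega}\right|}{3}}}{2}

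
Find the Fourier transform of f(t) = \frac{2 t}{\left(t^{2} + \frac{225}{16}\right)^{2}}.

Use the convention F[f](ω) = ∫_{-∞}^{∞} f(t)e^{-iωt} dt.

F(ω) = - \frac{4 i \pi \omega e^{- \frac{15 \left|{\omega}\right|}{4}}}{15}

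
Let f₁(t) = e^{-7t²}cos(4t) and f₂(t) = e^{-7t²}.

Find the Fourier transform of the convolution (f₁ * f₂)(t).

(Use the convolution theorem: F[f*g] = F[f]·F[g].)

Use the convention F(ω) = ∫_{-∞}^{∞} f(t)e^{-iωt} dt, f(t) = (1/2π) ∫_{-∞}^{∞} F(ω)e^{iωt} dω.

F[f₁*f₂](ω) = \frac{\pi \left(e^{\frac{4 \omega}{7}} + 1\right) e^{- \frac{\omega^{2}}{14} - \frac{2 \omega}{7} - \frac{4}{7}}}{14}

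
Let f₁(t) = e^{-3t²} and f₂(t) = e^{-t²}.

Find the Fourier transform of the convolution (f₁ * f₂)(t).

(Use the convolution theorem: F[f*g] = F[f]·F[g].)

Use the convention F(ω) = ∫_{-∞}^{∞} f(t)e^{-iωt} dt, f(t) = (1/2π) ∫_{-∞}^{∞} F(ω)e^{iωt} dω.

F[f₁*f₂](ω) = \frac{\sqrt{3} \pi e^{- \frac{\omega^{2}}{3}}}{3}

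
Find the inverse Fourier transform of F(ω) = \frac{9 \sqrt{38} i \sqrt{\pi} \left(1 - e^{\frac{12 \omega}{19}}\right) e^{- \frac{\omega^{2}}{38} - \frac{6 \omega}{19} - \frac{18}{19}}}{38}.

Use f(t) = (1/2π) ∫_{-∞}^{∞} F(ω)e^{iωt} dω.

f(t) = 9 e^{- \frac{19 t^{2}}{2}} \sin{\left(6 t \right)}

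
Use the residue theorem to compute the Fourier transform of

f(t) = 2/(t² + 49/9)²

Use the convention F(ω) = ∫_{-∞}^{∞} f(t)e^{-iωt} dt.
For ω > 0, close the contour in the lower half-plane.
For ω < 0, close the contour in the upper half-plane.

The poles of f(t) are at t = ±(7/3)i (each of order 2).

Let g(z) = f(z)e^{-iωz}; for large |z| the factor e^{-iωz} decays in the lower half-plane when ω > 0 and in the upper half-plane when ω < 0.

Case ω > 0 (lower half-plane, clockwise contour ⇒ F(ω) = -2πi·ΣRes):
  Res_{z = - \frac{7 i}{3}} g(z) = \frac{9 i \left(7 \omega + 3\right) e^{- \frac{7 \omega}{3}}}{686} (pole of order 2)
  F(ω) = -2πi·ΣRes = \frac{9 \pi \left(7 \omega + 3\right) e^{- \frac{7 \omega}{3}}}{343}

Case ω < 0 (upper half-plane, counterclockwise contour ⇒ F(ω) = +2πi·ΣRes):
  Res_{z = \frac{7 i}{3}} g(z) = \frac{9 i \left(7 \omega - 3\right) e^{\frac{7 \omega}{3}}}{686} (pole of order 2)
  F(ω) = 2πi·ΣRes = \frac{9 \pi \left(3 - 7 \omega\right) e^{\frac{7 \omega}{3}}}{343}

Both cases combine into a single formula in |ω|:

F(ω) = \frac{9 \pi \left(7 \left|{\omega}\right| + 3\right) e^{- \frac{7 \left|{\omega}\right|}{3}}}{343}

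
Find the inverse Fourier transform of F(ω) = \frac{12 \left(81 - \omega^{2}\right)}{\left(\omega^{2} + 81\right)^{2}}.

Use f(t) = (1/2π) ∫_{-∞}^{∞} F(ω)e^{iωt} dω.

f(t) = 6 e^{- 9 \left|{t}\right|} \left|{t}\right|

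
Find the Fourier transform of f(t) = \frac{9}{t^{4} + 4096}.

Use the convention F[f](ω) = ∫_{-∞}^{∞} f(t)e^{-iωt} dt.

F(ω) = \frac{9 \pi e^{- 4 \sqrt{2} \left|{\omega}\right|} \sin{\left(4 \sqrt{2} \left|{\omega}\right| + \frac{\pi}{4} \right)}}{512}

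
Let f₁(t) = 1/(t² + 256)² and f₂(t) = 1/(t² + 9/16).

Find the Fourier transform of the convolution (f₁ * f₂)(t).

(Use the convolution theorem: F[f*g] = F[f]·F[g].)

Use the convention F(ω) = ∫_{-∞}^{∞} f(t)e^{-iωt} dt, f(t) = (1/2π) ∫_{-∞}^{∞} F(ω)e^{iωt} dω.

F[f₁*f₂](ω) = \frac{\pi^{2} \left(16 \left|{\omega}\right| + 1\right) e^{- \frac{67 \left|{\omega}\right|}{4}}}{6144}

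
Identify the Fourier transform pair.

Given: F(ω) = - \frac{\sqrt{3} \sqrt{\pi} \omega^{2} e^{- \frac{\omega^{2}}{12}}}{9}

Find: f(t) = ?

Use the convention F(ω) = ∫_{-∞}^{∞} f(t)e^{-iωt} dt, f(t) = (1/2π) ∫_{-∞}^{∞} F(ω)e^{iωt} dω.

f(t) = \left(12 t^{2} - 2\right) e^{- 3 t^{2}}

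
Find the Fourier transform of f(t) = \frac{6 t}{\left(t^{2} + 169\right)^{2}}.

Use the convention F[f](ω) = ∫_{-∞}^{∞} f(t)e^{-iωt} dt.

F(ω) = - \frac{3 i \pi \omega e^{- 13 \left|{\omega}\right|}}{13}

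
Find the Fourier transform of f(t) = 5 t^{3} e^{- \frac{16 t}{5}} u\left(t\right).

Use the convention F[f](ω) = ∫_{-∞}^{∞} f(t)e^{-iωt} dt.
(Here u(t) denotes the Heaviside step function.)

F(ω) = \frac{18750}{\left(5 i \omega + 16\right)^{4}}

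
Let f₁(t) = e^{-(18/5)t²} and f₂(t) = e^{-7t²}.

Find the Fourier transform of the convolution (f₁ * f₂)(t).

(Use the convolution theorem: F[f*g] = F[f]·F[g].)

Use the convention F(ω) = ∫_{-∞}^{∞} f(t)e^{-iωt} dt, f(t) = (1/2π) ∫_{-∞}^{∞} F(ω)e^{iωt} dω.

F[f₁*f₂](ω) = \frac{\sqrt{70} \pi e^{- \frac{53 \omega^{2}}{504}}}{42}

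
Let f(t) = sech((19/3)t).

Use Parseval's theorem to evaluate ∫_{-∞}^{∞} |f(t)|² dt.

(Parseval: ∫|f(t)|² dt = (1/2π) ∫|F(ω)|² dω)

∫|f(t)|² dt = \frac{6}{19}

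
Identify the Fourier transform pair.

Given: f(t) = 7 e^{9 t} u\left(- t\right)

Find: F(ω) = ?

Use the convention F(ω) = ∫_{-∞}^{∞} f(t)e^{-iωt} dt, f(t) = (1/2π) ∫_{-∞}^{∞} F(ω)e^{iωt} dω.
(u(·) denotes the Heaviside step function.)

F(ω) = - \frac{7}{i \omega - 9}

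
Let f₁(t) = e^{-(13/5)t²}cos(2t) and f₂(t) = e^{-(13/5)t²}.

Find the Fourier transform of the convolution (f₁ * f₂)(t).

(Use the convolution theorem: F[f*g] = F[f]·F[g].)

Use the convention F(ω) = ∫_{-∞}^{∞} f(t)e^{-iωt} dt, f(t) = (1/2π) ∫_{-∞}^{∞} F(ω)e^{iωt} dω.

F[f₁*f₂](ω) = \frac{5 \pi \left(e^{\frac{10 \omega}{13}} + 1\right) e^{- \frac{5 \omega^{2}}{26} - \frac{5 \omega}{13} - \frac{5}{13}}}{26}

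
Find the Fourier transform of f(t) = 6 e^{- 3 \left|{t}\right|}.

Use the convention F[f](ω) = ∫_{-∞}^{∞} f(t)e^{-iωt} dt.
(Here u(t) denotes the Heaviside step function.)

F(ω) = \frac{36}{\omega^{2} + 9}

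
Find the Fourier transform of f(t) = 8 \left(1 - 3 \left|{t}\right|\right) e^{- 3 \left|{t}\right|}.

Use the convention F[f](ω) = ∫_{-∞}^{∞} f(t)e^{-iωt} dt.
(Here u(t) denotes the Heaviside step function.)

F(ω) = \frac{96 \omega^{2}}{\left(\omega^{2} + 9\right)^{2}}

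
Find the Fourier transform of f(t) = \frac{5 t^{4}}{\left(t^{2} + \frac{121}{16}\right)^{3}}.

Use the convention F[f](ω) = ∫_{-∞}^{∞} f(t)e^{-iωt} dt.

F(ω) = \frac{5 \pi \left(121 \omega^{2} - 220 \left|{\omega}\right| + 48\right) e^{- \frac{11 \left|{\omega}\right|}{4}}}{352}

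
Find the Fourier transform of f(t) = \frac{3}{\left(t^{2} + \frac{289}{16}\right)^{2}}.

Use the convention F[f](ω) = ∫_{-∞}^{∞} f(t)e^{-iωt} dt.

F(ω) = \frac{24 \pi \left(17 \left|{\omega}\right| + 4\right) e^{- \frac{17 \left|{\omega}\right|}{4}}}{4913}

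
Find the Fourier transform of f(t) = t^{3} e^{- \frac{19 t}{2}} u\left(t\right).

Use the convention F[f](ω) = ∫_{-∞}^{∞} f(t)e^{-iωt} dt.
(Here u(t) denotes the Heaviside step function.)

F(ω) = \frac{96}{\left(2 i \omega + 19\right)^{4}}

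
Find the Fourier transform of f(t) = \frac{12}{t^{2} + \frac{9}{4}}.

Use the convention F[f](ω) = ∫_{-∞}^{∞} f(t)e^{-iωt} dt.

F(ω) = 8 \pi e^{- \frac{3 \left|{\omega}\right|}{2}}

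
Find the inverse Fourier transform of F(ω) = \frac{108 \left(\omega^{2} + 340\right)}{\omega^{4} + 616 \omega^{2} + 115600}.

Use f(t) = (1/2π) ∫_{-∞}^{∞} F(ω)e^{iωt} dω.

f(t) = 3 e^{- 18 \left|{t}\right|} \cos{\left(4 \left|{t}\right| \right)}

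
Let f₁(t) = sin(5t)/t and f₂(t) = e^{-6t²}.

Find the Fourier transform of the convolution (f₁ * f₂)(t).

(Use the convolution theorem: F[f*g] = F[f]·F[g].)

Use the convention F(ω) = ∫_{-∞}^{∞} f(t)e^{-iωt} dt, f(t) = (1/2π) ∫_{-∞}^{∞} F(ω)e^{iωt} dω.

F[f₁*f₂](ω) = \begin{cases} \frac{\sqrt{6} \pi^{\frac{3}{2}} e^{- \frac{\omega^{2}}{24}}}{6} & \text{for}\: \omega > -5 \wedge \omega < 5 \\0 & \text{otherwise} \end{cases}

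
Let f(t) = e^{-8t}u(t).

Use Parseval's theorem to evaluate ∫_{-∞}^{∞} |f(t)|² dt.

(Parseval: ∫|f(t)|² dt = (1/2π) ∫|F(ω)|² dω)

∫|f(t)|² dt = \frac{1}{16}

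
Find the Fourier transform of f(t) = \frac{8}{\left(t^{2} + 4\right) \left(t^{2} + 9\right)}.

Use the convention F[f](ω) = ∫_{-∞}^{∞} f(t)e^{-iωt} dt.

F(ω) = \frac{4 \pi \left(3 e^{\left|{\omega}\right|} - 2\right) e^{- 3 \left|{\omega}\right|}}{15}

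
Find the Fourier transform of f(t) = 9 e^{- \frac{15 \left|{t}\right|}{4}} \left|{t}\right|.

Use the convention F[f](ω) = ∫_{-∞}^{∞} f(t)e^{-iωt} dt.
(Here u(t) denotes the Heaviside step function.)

F(ω) = \frac{288 \left(225 - 16 \omega^{2}\right)}{\left(16 \omega^{2} + 225\right)^{2}}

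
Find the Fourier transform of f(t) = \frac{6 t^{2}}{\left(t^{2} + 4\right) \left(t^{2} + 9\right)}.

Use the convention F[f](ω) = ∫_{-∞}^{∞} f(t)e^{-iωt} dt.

F(ω) = \frac{6 \pi \left(3 - 2 e^{\left|{\omega}\right|}\right) e^{- 3 \left|{\omega}\right|}}{5}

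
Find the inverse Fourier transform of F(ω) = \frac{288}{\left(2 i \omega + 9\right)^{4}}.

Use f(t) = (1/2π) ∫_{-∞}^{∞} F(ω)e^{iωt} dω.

f(t) = 3 t^{3} e^{- \frac{9 t}{2}} u\left(t\right)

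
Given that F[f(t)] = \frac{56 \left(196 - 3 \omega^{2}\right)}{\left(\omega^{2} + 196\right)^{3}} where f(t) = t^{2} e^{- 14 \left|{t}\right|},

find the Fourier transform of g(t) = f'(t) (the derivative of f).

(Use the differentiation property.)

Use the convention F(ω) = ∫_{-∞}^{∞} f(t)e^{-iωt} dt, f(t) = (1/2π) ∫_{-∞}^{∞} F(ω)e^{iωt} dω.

F[g](ω) = - \frac{56 i \omega \left(3 \omega^{2} - 196\right)}{\left(\omega^{2} + 196\right)^{3}}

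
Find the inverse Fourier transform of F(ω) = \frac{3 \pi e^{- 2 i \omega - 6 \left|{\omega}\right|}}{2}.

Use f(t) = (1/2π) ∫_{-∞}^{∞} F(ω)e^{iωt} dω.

f(t) = \frac{9}{\left(t - 2\right)^{2} + 36}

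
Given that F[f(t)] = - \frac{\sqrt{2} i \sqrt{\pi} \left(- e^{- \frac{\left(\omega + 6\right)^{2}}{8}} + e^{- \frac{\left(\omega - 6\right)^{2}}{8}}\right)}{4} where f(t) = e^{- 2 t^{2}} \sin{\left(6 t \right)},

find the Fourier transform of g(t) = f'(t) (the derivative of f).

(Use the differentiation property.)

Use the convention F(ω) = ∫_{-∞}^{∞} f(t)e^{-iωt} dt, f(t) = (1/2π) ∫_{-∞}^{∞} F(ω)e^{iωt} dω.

F[g](ω) = \frac{\sqrt{2} \sqrt{\pi} \omega \left(e^{3 \omega} - 1\right) e^{- \frac{\omega^{2}}{8} - \frac{3 \omega}{2} - \frac{9}{2}}}{4}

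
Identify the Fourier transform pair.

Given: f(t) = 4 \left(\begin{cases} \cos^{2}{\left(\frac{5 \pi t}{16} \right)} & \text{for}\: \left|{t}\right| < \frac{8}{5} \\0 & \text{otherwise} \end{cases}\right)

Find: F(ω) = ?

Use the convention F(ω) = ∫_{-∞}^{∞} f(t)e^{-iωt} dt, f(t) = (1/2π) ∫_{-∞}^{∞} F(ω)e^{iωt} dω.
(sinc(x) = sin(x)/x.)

F(ω) = - \frac{160 \pi^{2} \operatorname{sinc}{\left(\frac{8 \omega}{5} \right)}}{64 \omega^{2} - 25 \pi^{2}}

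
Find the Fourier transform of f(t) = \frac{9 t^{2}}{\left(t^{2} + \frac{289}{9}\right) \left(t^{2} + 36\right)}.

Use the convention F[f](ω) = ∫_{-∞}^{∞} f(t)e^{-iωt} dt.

F(ω) = \frac{486 \pi e^{- 6 \left|{\omega}\right|}}{35} - \frac{459 \pi e^{- \frac{17 \left|{\omega}\right|}{3}}}{35}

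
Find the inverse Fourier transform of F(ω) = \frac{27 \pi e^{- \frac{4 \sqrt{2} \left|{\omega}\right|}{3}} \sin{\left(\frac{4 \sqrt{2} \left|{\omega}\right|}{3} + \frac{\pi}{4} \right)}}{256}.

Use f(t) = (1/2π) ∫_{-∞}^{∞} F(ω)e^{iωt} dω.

f(t) = \frac{2}{t^{4} + \frac{4096}{81}}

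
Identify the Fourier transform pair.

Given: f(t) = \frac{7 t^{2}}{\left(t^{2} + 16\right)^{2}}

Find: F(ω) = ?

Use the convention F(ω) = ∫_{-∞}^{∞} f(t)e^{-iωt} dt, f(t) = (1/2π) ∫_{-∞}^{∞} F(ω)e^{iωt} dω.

F(ω) = \frac{7 \pi \left(1 - 4 \left|{\omega}\right|\right) e^{- 4 \left|{\omega}\right|}}{8}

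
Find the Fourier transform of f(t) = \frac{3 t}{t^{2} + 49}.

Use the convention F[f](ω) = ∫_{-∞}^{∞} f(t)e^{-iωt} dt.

F(ω) = - 3 i \pi e^{- 7 \left|{\omega}\right|} \operatorname{sign}{\left(\omega \right)}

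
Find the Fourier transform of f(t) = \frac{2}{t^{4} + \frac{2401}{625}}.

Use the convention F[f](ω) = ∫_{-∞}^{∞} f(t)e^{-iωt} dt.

F(ω) = \frac{250 \pi e^{- \frac{7 \sqrt{2} \left|{\omega}\right|}{10}} \sin{\left(\frac{7 \sqrt{2} \left|{\omega}\right|}{10} + \frac{\pi}{4} \right)}}{343}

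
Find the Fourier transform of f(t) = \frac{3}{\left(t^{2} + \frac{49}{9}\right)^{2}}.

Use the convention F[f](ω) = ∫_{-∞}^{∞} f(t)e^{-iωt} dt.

F(ω) = \frac{27 \pi \left(7 \left|{\omega}\right| + 3\right) e^{- \frac{7 \left|{\omega}\right|}{3}}}{686}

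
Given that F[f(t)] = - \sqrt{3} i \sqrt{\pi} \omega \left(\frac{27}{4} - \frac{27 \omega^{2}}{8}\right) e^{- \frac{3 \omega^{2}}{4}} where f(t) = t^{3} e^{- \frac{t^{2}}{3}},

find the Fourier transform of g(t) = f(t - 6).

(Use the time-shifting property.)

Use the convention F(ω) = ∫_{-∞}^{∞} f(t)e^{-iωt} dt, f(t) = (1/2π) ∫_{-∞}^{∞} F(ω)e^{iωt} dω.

F[g](ω) = \frac{27 \sqrt{3} i \sqrt{\pi} \omega \left(\omega^{2} - 2\right) e^{- \frac{3 \omega \left(\omega + 8 i\right)}{4}}}{8}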